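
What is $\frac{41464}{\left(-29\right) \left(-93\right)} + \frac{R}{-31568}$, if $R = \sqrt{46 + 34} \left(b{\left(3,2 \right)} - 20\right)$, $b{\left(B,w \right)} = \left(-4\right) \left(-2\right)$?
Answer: $\frac{41464}{2697} + \frac{3 \sqrt{5}}{1973} \approx 15.378$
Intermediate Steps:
$b{\left(B,w \right)} = 8$
$R = - 48 \sqrt{5}$ ($R = \sqrt{46 + 34} \left(8 - 20\right) = \sqrt{80} \left(-12\right) = 4 \sqrt{5} \left(-12\right) = - 48 \sqrt{5} \approx -107.33$)
$\frac{41464}{\left(-29\right) \left(-93\right)} + \frac{R}{-31568} = \frac{41464}{\left(-29\right) \left(-93\right)} + \frac{\left(-48\right) \sqrt{5}}{-31568} = \frac{41464}{2697} + - 48 \sqrt{5} \left(- \frac{1}{31568}\right) = 41464 \cdot \frac{1}{2697} + \frac{3 \sqrt{5}}{1973} = \frac{41464}{2697} + \frac{3 \sqrt{5}}{1973}$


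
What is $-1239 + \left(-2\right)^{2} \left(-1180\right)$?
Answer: $-5959$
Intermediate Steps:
$-1239 + \left(-2\right)^{2} \left(-1180\right) = -1239 + 4 \left(-1180\right) = -1239 - 4720 = -5959$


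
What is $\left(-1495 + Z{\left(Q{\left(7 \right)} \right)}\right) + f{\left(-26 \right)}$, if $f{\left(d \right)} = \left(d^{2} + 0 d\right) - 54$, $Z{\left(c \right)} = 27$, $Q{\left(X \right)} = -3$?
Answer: $-846$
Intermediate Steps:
$f{\left(d \right)} = -54 + d^{2}$ ($f{\left(d \right)} = \left(d^{2} + 0\right) - 54 = d^{2} - 54 = -54 + d^{2}$)
$\left(-1495 + Z{\left(Q{\left(7 \right)} \right)}\right) + f{\left(-26 \right)} = \left(-1495 + 27\right) - \left(54 - \left(-26\right)^{2}\right) = -1468 + \left(-54 + 676\right) = -1468 + 622 = -846$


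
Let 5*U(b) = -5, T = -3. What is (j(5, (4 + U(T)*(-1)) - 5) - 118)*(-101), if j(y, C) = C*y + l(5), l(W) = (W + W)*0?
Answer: 11918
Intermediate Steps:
U(b) = -1 (U(b) = (⅕)*(-5) = -1)
l(W) = 0 (l(W) = (2*W)*0 = 0)
j(y, C) = C*y (j(y, C) = C*y + 0 = C*y)
(j(5, (4 + U(T)*(-1)) - 5) - 118)*(-101) = (((4 - 1*(-1)) - 5)*5 - 118)*(-101) = (((4 + 1) - 5)*5 - 118)*(-101) = ((5 - 5)*5 - 118)*(-101) = (0*5 - 118)*(-101) = (0 - 118)*(-101) = -118*(-101) = 11918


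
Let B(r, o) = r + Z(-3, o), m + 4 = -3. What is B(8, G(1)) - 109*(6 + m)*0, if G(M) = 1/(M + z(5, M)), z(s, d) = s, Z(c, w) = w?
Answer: 49/6 ≈ 8.1667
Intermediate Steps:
m = -7 (m = -4 - 3 = -7)
G(M) = 1/(5 + M) (G(M) = 1/(M + 5) = 1/(5 + M))
B(r, o) = o + r (B(r, o) = r + o = o + r)
B(8, G(1)) - 109*(6 + m)*0 = (1/(5 + 1) + 8) - 109*(6 - 7)*0 = (1/6 + 8) - (-109)*0 = (⅙ + 8) - 109*0 = 49/6 + 0 = 49/6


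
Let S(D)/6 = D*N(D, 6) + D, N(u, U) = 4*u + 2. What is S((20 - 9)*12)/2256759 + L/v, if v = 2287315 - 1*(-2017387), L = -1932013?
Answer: -283304076707/1079408331202 ≈ -0.26246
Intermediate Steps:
v = 4304702 (v = 2287315 + 2017387 = 4304702)
N(u, U) = 2 + 4*u
S(D) = 6*D + 6*D*(2 + 4*D) (S(D) = 6*(D*(2 + 4*D) + D) = 6*(D + D*(2 + 4*D)) = 6*D + 6*D*(2 + 4*D))
S((20 - 9)*12)/2256759 + L/v = (6*((20 - 9)*12)*(3 + 4*((20 - 9)*12)))/2256759 - 1932013/4304702 = (6*(11*12)*(3 + 4*(11*12)))*(1/2256759) - 1932013*1/4304702 = (6*132*(3 + 4*132))*(1/2256759) - 1932013/4304702 = (6*132*(3 + 528))*(1/2256759) - 1932013/4304702 = (6*132*531)*(1/2256759) - 1932013/4304702 = 420552*(1/2256759) - 1932013/4304702 = 46728/250751 - 1932013/4304702 = -283304076707/1079408331202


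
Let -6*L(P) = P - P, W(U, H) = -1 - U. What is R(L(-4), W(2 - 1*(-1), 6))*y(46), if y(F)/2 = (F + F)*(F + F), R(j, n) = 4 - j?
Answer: 67712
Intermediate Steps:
L(P) = 0 (L(P) = -(P - P)/6 = -⅙*0 = 0)
y(F) = 8*F² (y(F) = 2*((F + F)*(F + F)) = 2*((2*F)*(2*F)) = 2*(4*F²) = 8*F²)
R(L(-4), W(2 - 1*(-1), 6))*y(46) = (4 - 1*0)*(8*46²) = (4 + 0)*(8*2116) = 4*16928 = 67712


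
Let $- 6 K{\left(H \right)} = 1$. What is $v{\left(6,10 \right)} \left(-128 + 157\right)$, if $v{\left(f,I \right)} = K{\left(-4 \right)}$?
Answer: $- \frac{29}{6} \approx -4.8333$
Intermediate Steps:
$K{\left(H \right)} = - \frac{1}{6}$ ($K{\left(H \right)} = \left(- \frac{1}{6}\right) 1 = - \frac{1}{6}$)
$v{\left(f,I \right)} = - \frac{1}{6}$
$v{\left(6,10 \right)} \left(-128 + 157\right) = - \frac{-128 + 157}{6} = \left(- \frac{1}{6}\right) 29 = - \frac{29}{6}$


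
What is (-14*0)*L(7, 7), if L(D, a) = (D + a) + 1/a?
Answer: 0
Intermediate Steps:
L(D, a) = D + a + 1/a
(-14*0)*L(7, 7) = (-14*0)*(7 + 7 + 1/7) = 0*(7 + 7 + 1/7) = 0*(99/7) = 0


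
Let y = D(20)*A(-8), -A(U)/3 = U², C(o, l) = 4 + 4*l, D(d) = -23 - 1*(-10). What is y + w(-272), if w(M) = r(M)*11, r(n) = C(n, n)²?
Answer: 12928112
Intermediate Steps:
D(d) = -13 (D(d) = -23 + 10 = -13)
r(n) = (4 + 4*n)²
A(U) = -3*U²
w(M) = 176*(1 + M)² (w(M) = (16*(1 + M)²)*11 = 176*(1 + M)²)
y = 2496 (y = -(-39)*(-8)² = -(-39)*64 = -13*(-192) = 2496)
y + w(-272) = 2496 + 176*(1 - 272)² = 2496 + 176*(-271)² = 2496 + 176*73441 = 2496 + 12925616 = 12928112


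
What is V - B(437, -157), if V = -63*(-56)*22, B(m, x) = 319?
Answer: 77297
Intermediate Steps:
V = 77616 (V = 3528*22 = 77616)
V - B(437, -157) = 77616 - 1*319 = 77616 - 319 = 77297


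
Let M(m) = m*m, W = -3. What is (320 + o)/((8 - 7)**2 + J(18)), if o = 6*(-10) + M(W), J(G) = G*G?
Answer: 269/325 ≈ 0.82769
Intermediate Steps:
M(m) = m**2
J(G) = G**2
o = -51 (o = 6*(-10) + (-3)**2 = -60 + 9 = -51)
(320 + o)/((8 - 7)**2 + J(18)) = (320 - 51)/((8 - 7)**2 + 18**2) = 269/(1**2 + 324) = 269/(1 + 324) = 269/325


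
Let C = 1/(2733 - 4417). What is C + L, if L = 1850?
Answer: 3115399/1684 ≈ 1850.0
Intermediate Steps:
C = -1/1684 (C = 1/(-1684) = -1/1684 ≈ -0.00059382)
C + L = -1/1684 + 1850 = 3115399/1684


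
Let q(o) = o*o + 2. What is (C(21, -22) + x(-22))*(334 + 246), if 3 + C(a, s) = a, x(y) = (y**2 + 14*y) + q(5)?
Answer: 128180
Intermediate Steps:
q(o) = 2 + o**2 (q(o) = o**2 + 2 = 2 + o**2)
x(y) = 27 + y**2 + 14*y (x(y) = (y**2 + 14*y) + (2 + 5**2) = (y**2 + 14*y) + (2 + 25) = (y**2 + 14*y) + 27 = 27 + y**2 + 14*y)
C(a, s) = -3 + a
(C(21, -22) + x(-22))*(334 + 246) = ((-3 + 21) + (27 + (-22)**2 + 14*(-22)))*(334 + 246) = (18 + (27 + 484 - 308))*580 = (18 + 203)*580 = 221*580 = 128180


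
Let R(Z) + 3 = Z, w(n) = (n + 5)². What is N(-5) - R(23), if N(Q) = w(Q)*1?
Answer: -20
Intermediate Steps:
w(n) = (5 + n)²
R(Z) = -3 + Z
N(Q) = (5 + Q)² (N(Q) = (5 + Q)²*1 = (5 + Q)²)
N(-5) - R(23) = (5 - 5)² - (-3 + 23) = 0² - 1*20 = 0 - 20 = -20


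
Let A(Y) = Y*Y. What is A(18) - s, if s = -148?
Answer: 472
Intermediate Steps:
A(Y) = Y**2
A(18) - s = 18**2 - 1*(-148) = 324 + 148 = 472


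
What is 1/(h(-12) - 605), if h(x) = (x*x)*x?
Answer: -1/2333 ≈ -0.00042863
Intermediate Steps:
h(x) = x³ (h(x) = x²*x = x³)
1/(h(-12) - 605) = 1/((-12)³ - 605) = 1/(-1728 - 605) = 1/(-2333) = -1/2333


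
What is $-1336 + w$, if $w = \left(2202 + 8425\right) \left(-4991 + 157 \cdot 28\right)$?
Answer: $-6324401$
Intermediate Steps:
$w = -6323065$ ($w = 10627 \left(-4991 + 4396\right) = 10627 \left(-595\right) = -6323065$)
$-1336 + w = -1336 - 6323065 = -6324401$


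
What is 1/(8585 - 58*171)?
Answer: -1/1333 ≈ -0.00075019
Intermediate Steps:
1/(8585 - 58*171) = 1/(8585 - 9918) = 1/(-1333) = -1/1333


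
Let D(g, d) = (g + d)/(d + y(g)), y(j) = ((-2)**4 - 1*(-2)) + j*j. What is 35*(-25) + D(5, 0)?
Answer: -37620/43 ≈ -874.88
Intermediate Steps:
y(j) = 18 + j**2 (y(j) = (16 + 2) + j**2 = 18 + j**2)
D(g, d) = (d + g)/(18 + d + g**2) (D(g, d) = (g + d)/(d + (18 + g**2)) = (d + g)/(18 + d + g**2))
35*(-25) + D(5, 0) = 35*(-25) + (0 + 5)/(18 + 0 + 5**2) = -875 + 5/(18 + 0 + 25) = -875 + 5/43 = -37620/43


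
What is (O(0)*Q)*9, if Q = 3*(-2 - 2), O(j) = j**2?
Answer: 0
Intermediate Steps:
Q = -12 (Q = 3*(-4) = -12)
(O(0)*Q)*9 = (0**2*(-12))*9 = (0*(-12))*9 = 0*9 = 0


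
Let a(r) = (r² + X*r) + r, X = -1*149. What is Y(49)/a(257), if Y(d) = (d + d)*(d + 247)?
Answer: 29008/28013 ≈ 1.0355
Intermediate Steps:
Y(d) = 2*d*(247 + d) (Y(d) = (2*d)*(247 + d) = 2*d*(247 + d))
X = -149
a(r) = r² - 148*r (a(r) = (r² - 149*r) + r = r² - 148*r)
Y(49)/a(257) = (2*49*(247 + 49))/((257*(-148 + 257))) = (2*49*296)/((257*109)) = 29008/28013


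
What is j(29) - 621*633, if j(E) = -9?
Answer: -393102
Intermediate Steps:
j(29) - 621*633 = -9 - 621*633 = -9 - 393093 = -393102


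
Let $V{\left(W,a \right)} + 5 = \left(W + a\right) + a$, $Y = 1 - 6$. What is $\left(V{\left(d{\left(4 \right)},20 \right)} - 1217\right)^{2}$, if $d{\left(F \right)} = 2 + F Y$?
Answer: $1440000$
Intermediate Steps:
$Y = -5$ ($Y = 1 - 6 = -5$)
$d{\left(F \right)} = 2 - 5 F$ ($d{\left(F \right)} = 2 + F \left(-5\right) = 2 - 5 F$)
$V{\left(W,a \right)} = -5 + W + 2 a$ ($V{\left(W,a \right)} = -5 + \left(\left(W + a\right) + a\right) = -5 + \left(W + 2 a\right) = -5 + W + 2 a$)
$\left(V{\left(d{\left(4 \right)},20 \right)} - 1217\right)^{2} = \left(\left(-5 + \left(2 - 20\right) + 2 \cdot 20\right) - 1217\right)^{2} = \left(\left(-5 + \left(2 - 20\right) + 40\right) - 1217\right)^{2} = \left(\left(-5 - 18 + 40\right) - 1217\right)^{2} = \left(17 - 1217\right)^{2} = \left(-1200\right)^{2} = 1440000$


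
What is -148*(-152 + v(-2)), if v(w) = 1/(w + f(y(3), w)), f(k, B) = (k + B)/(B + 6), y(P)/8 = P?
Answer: 157176/7 ≈ 22454.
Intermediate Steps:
y(P) = 8*P
f(k, B) = (B + k)/(6 + B)
v(w) = 1/(w + (24 + w)/(6 + w)) (v(w) = 1/(w + (w + 8*3)/(6 + w)) = 1/(w + (w + 24)/(6 + w)) = 1/(w + (24 + w)/(6 + w)))
-148*(-152 + v(-2)) = -148*(-152 + (6 - 2)/(24 - 2 - 2*(6 - 2))) = -148*(-152 + 4/(24 - 2 - 2*4)) = -148*(-152 + 4/(24 - 2 - 8)) = -148*(-152 + 4/14) = -148*(-152 + (1/14)*4) = -148*(-152 + 2/7) = -148*(-1062/7) = 157176/7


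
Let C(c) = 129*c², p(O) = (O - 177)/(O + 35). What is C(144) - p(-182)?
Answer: 393216409/147 ≈ 2.6749e+6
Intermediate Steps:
p(O) = (-177 + O)/(35 + O)
C(144) - p(-182) = 129*144² - (-177 - 182)/(35 - 182) = 129*20736 - (-359)/(-147) = 2674944 - (-1)*(-359)/147 = 2674944 - 1*359/147 = 2674944 - 359/147 = 393216409/147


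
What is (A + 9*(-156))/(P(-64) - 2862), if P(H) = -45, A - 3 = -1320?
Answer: 907/969 ≈ 0.93602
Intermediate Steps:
A = -1317 (A = 3 - 1320 = -1317)
(A + 9*(-156))/(P(-64) - 2862) = (-1317 + 9*(-156))/(-45 - 2862) = (-1317 - 1404)/(-2907) = -2721*(-1/2907) = 907/969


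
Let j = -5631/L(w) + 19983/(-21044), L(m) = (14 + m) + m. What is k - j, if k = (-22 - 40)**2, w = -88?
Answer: 2164904419/568188 ≈ 3810.2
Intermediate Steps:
L(m) = 14 + 2*m
j = 19210253/568188 (j = -5631/(14 + 2*(-88)) + 19983/(-21044) = -5631/(14 - 176) + 19983*(-1/21044) = -5631/(-162) - 19983/21044 = -5631*(-1/162) - 19983/21044 = 1877/54 - 19983/21044 = 19210253/568188 ≈ 33.810)
k = 3844 (k = (-62)**2 = 3844)
k - j = 3844 - 1*19210253/568188 = 3844 - 19210253/568188 = 2164904419/568188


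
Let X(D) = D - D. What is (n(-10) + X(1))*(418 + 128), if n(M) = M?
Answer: -5460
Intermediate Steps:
X(D) = 0
(n(-10) + X(1))*(418 + 128) = (-10 + 0)*(418 + 128) = -10*546 = -5460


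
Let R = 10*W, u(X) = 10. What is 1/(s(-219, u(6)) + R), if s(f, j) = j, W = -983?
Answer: -1/9820 ≈ -0.00010183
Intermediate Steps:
R = -9830 (R = 10*(-983) = -9830)
1/(s(-219, u(6)) + R) = 1/(10 - 9830) = 1/(-9820) = -1/9820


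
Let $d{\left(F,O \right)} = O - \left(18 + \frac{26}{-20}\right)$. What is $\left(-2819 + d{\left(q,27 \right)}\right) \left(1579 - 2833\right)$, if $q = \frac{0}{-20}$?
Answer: $\frac{17610549}{5} \approx 3.5221 \cdot 10^{6}$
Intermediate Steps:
$q = 0$ ($q = 0 \left(- \frac{1}{20}\right) = 0$)
$d{\left(F,O \right)} = - \frac{167}{10} + O$ ($d{\left(F,O \right)} = O - \frac{167}{10} = - \frac{167}{10} + O$)
$\left(-2819 + d{\left(q,27 \right)}\right) \left(1579 - 2833\right) = \left(-2819 + \left(- \frac{167}{10} + 27\right)\right) \left(1579 - 2833\right) = \left(-2819 + \frac{103}{10}\right) \left(-1254\right) = \left(- \frac{28087}{10}\right) \left(-1254\right) = \frac{17610549}{5}$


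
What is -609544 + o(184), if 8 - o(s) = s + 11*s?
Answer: -611744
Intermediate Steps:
o(s) = 8 - 12*s (o(s) = 8 - (s + 11*s) = 8 - 12*s)
-609544 + o(184) = -609544 + (8 - 12*184) = -609544 + (8 - 2208) = -609544 - 2200 = -611744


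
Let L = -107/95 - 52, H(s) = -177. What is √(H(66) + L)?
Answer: I*√2076890/95 ≈ 15.17*I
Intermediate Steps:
L = -5047/95 (L = -107*1/95 - 52 = -107/95 - 52 = -5047/95 ≈ -53.126)
√(H(66) + L) = √(-177 - 5047/95) = √(-21862/95) = I*√2076890/95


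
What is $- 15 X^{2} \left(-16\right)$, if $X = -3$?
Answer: $2160$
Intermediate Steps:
$- 15 X^{2} \left(-16\right) = - 15 \left(-3\right)^{2} \left(-16\right) = \left(-15\right) 9 \left(-16\right) = \left(-135\right) \left(-16\right) = 2160$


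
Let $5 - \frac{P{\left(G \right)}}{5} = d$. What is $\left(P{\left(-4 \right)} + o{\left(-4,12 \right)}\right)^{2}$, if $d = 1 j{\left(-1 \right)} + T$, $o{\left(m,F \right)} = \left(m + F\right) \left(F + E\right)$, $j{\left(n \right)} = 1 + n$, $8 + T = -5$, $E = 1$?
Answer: $37636$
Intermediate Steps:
$T = -13$ ($T = -8 - 5 = -13$)
$o{\left(m,F \right)} = \left(1 + F\right) \left(F + m\right)$ ($o{\left(m,F \right)} = \left(m + F\right) \left(F + 1\right) = \left(F + m\right) \left(1 + F\right) = \left(1 + F\right) \left(F + m\right)$)
$d = -13$ ($d = 1 \left(1 - 1\right) - 13 = 1 \cdot 0 - 13 = 0 - 13 = -13$)
$P{\left(G \right)} = 90$ ($P{\left(G \right)} = 25 - -65 = 25 + 65 = 90$)
$\left(P{\left(-4 \right)} + o{\left(-4,12 \right)}\right)^{2} = \left(90 + \left(12 - 4 + 12^{2} + 12 \left(-4\right)\right)\right)^{2} = \left(90 + \left(12 - 4 + 144 - 48\right)\right)^{2} = \left(90 + 104\right)^{2} = 194^{2} = 37636$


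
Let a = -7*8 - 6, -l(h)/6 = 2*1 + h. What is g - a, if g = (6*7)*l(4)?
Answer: -1450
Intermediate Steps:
l(h) = -12 - 6*h (l(h) = -6*(2*1 + h) = -6*(2 + h) = -12 - 6*h)
g = -1512 (g = (6*7)*(-12 - 6*4) = 42*(-12 - 24) = 42*(-36) = -1512)
a = -62 (a = -56 - 6 = -62)
g - a = -1512 - 1*(-62) = -1512 + 62 = -1450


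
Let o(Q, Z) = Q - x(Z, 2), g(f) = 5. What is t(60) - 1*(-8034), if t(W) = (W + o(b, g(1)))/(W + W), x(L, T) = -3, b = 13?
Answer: 241039/30 ≈ 8034.6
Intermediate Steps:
o(Q, Z) = 3 + Q (o(Q, Z) = Q - 1*(-3) = Q + 3 = 3 + Q)
t(W) = (16 + W)/(2*W) (t(W) = (W + (3 + 13))/(W + W) = (W + 16)/((2*W)) = (16 + W)*(1/(2*W)) = (16 + W)/(2*W))
t(60) - 1*(-8034) = (½)*(16 + 60)/60 - 1*(-8034) = (½)*(1/60)*76 + 8034 = 19/30 + 8034 = 241039/30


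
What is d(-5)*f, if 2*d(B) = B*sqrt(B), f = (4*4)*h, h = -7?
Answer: 280*I*sqrt(5) ≈ 626.1*I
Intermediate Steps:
f = -112 (f = (4*4)*(-7) = 16*(-7) = -112)
d(B) = B**(3/2)/2 (d(B) = (B*sqrt(B))/2 = B**(3/2)/2)
d(-5)*f = ((-5)**(3/2)/2)*(-112) = ((-5*I*sqrt(5))/2)*(-112) = -5*I*sqrt(5)/2*(-112) = 280*I*sqrt(5)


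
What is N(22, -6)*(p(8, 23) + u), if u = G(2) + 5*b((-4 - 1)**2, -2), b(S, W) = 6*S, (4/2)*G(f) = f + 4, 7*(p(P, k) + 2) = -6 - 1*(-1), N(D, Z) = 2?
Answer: 10504/7 ≈ 1500.6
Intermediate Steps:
p(P, k) = -19/7 (p(P, k) = -2 + (-6 - 1*(-1))/7 = -2 + (-6 + 1)/7 = -2 + (1/7)*(-5) = -2 - 5/7 = -19/7)
G(f) = 2 + f/2 (G(f) = (f + 4)/2 = (4 + f)/2 = 2 + f/2)
u = 753 (u = (2 + (1/2)*2) + 5*(6*(-4 - 1)**2) = (2 + 1) + 5*(6*(-5)**2) = 3 + 5*(6*25) = 3 + 5*150 = 3 + 750 = 753)
N(22, -6)*(p(8, 23) + u) = 2*(-19/7 + 753) = 2*(5252/7) = 10504/7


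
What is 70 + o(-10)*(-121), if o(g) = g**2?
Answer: -12030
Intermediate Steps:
70 + o(-10)*(-121) = 70 + (-10)**2*(-121) = 70 + 100*(-121) = 70 - 12100 = -12030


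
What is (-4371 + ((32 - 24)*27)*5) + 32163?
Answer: 28872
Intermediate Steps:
(-4371 + ((32 - 24)*27)*5) + 32163 = (-4371 + (8*27)*5) + 32163 = (-4371 + 216*5) + 32163 = (-4371 + 1080) + 32163 = -3291 + 32163 = 28872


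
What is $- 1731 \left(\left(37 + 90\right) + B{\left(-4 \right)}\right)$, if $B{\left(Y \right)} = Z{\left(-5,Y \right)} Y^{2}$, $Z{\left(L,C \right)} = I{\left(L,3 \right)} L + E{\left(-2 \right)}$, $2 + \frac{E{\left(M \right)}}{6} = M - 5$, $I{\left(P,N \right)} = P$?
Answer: $583347$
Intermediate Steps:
$E{\left(M \right)} = -42 + 6 M$ ($E{\left(M \right)} = -12 + 6 \left(M - 5\right) = -12 + 6 \left(-5 + M\right) = -12 + \left(-30 + 6 M\right) = -42 + 6 M$)
$Z{\left(L,C \right)} = -54 + L^{2}$ ($Z{\left(L,C \right)} = L L + \left(-42 + 6 \left(-2\right)\right) = L^{2} - 54 = -54 + L^{2}$)
$B{\left(Y \right)} = - 29 Y^{2}$ ($B{\left(Y \right)} = \left(-54 + \left(-5\right)^{2}\right) Y^{2} = \left(-54 + 25\right) Y^{2} = - 29 Y^{2}$)
$- 1731 \left(\left(37 + 90\right) + B{\left(-4 \right)}\right) = - 1731 \left(\left(37 + 90\right) - 29 \left(-4\right)^{2}\right) = - 1731 \left(127 - 464\right) = \left(-1731\right) \left(-337\right) = 583347$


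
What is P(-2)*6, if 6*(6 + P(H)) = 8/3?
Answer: -100/3 ≈ -33.333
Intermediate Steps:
P(H) = -50/9 (P(H) = -6 + (8/3)/6 = -6 + (8*(⅓))/6 = -6 + (⅙)*(8/3) = -6 + 4/9 = -50/9)
P(-2)*6 = -50/9*6 = -100/3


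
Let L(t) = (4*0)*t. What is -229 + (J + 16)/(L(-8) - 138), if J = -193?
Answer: -10475/46 ≈ -227.72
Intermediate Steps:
L(t) = 0 (L(t) = 0*t = 0)
-229 + (J + 16)/(L(-8) - 138) = -229 + (-193 + 16)/(0 - 138) = -229 - 177/(-138) = -229 - 177*(-1/138) = -229 + 59/46 = -10475/46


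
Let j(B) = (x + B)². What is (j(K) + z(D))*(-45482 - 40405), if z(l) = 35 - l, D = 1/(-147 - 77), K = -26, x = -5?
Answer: -19161819135/224 ≈ -8.5544e+7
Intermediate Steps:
D = -1/224 (D = 1/(-224) = -1/224 ≈ -0.0044643)
j(B) = (-5 + B)²
(j(K) + z(D))*(-45482 - 40405) = ((-5 - 26)² + (35 - 1*(-1/224)))*(-45482 - 40405) = ((-31)² + (35 + 1/224))*(-85887) = (961 + 7841/224)*(-85887) = (223105/224)*(-85887) = -19161819135/224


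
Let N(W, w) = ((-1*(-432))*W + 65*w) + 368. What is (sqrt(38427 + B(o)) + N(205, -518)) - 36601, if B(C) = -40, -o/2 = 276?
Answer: 18657 + sqrt(38387) ≈ 18853.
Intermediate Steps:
o = -552 (o = -2*276 = -552)
N(W, w) = 368 + 65*w + 432*W (N(W, w) = (432*W + 65*w) + 368 = (65*w + 432*W) + 368 = 368 + 65*w + 432*W)
(sqrt(38427 + B(o)) + N(205, -518)) - 36601 = (sqrt(38427 - 40) + (368 + 65*(-518) + 432*205)) - 36601 = (sqrt(38387) + (368 - 33670 + 88560)) - 36601 = (sqrt(38387) + 55258) - 36601 = (55258 + sqrt(38387)) - 36601 = 18657 + sqrt(38387)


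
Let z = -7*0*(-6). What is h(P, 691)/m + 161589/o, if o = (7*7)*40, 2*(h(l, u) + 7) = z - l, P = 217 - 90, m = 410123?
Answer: 9467318181/114834440 ≈ 82.443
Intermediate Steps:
z = 0 (z = 0*(-6) = 0)
P = 127
h(l, u) = -7 - l/2 (h(l, u) = -7 + (0 - l)/2 = -7 + (-l)/2 = -7 - l/2)
o = 1960 (o = 49*40 = 1960)
h(P, 691)/m + 161589/o = (-7 - ½*127)/410123 + 161589/1960 = (-7 - 127/2)*(1/410123) + 161589*(1/1960) = -141/2*1/410123 + 161589/1960 = -141/820246 + 161589/1960 = 9467318181/114834440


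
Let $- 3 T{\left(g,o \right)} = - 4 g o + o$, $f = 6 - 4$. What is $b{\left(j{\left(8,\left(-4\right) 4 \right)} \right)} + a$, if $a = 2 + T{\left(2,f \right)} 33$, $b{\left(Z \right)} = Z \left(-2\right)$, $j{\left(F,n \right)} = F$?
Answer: $140$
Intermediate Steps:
$b{\left(Z \right)} = - 2 Z$
$f = 2$ ($f = 6 - 4 = 2$)
$T{\left(g,o \right)} = - \frac{o}{3} + \frac{4 g o}{3}$ ($T{\left(g,o \right)} = - \frac{- 4 g o + o}{3} = - \frac{o - 4 g o}{3} = - \frac{o}{3} + \frac{4 g o}{3}$)
$a = 156$ ($a = 2 + \frac{1}{3} \cdot 2 \left(-1 + 4 \cdot 2\right) 33 = 2 + \frac{1}{3} \cdot 2 \left(-1 + 8\right) 33 = 2 + \frac{1}{3} \cdot 2 \cdot 7 \cdot 33 = 2 + \frac{14}{3} \cdot 33 = 2 + 154 = 156$)
$b{\left(j{\left(8,\left(-4\right) 4 \right)} \right)} + a = \left(-2\right) 8 + 156 = -16 + 156 = 140$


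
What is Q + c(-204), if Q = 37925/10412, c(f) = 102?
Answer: 1099949/10412 ≈ 105.64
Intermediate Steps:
Q = 37925/10412 (Q = 37925*(1/10412) = 37925/10412 ≈ 3.6424)
Q + c(-204) = 37925/10412 + 102 = 1099949/10412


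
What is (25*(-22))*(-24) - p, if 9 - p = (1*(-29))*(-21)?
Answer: 13800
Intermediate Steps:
p = -600 (p = 9 - 1*(-29)*(-21) = 9 - (-29)*(-21) = 9 - 1*609 = 9 - 609 = -600)
(25*(-22))*(-24) - p = (25*(-22))*(-24) - 1*(-600) = -550*(-24) + 600 = 13200 + 600 = 13800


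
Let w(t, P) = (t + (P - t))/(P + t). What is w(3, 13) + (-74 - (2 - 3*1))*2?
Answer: -2323/16 ≈ -145.19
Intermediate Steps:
w(t, P) = P/(P + t)
w(3, 13) + (-74 - (2 - 3*1))*2 = 13/(13 + 3) + (-74 - (2 - 3*1))*2 = 13/16 + (-74 - (2 - 3))*2 = 13*(1/16) + (-74 - 1*(-1))*2 = 13/16 + (-74 + 1)*2 = 13/16 - 73*2 = 13/16 - 146 = -2323/16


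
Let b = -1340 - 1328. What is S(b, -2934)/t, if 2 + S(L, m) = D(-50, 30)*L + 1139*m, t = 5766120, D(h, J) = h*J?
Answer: 165043/1441530 ≈ 0.11449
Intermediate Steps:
D(h, J) = J*h
b = -2668
S(L, m) = -2 - 1500*L + 1139*m (S(L, m) = -2 + ((30*(-50))*L + 1139*m) = -2 + (-1500*L + 1139*m) = -2 - 1500*L + 1139*m)
S(b, -2934)/t = (-2 - 1500*(-2668) + 1139*(-2934))/5766120 = (-2 + 4002000 - 3341826)*(1/5766120) = 660172*(1/5766120) = 165043/1441530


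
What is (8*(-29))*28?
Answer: -6496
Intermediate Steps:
(8*(-29))*28 = -232*28 = -6496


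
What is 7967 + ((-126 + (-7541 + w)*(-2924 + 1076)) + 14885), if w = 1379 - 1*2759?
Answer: 16508734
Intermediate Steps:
w = -1380 (w = 1379 - 2759 = -1380)
7967 + ((-126 + (-7541 + w)*(-2924 + 1076)) + 14885) = 7967 + ((-126 + (-7541 - 1380)*(-2924 + 1076)) + 14885) = 7967 + ((-126 - 8921*(-1848)) + 14885) = 7967 + ((-126 + 16486008) + 14885) = 7967 + (16485882 + 14885) = 7967 + 16500767 = 16508734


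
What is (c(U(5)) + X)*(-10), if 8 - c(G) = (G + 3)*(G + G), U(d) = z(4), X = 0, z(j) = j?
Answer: 480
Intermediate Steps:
U(d) = 4
c(G) = 8 - 2*G*(3 + G) (c(G) = 8 - (G + 3)*(G + G) = 8 - (3 + G)*2*G = 8 - 2*G*(3 + G))
(c(U(5)) + X)*(-10) = ((8 - 6*4 - 2*4**2) + 0)*(-10) = ((8 - 24 - 2*16) + 0)*(-10) = ((8 - 24 - 32) + 0)*(-10) = (-48 + 0)*(-10) = -48*(-10) = 480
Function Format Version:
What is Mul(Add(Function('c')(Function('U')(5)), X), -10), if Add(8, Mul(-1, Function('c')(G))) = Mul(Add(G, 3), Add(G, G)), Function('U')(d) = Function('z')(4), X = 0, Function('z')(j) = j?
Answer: 480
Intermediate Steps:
Function('U')(d) = 4
Function('c')(G) = Add(8, Mul(-2, G, Add(3, G))) (Function('c')(G) = Add(8, Mul(-1, Mul(Add(G, 3), Add(G, G)))) = Add(8, Mul(-1, Mul(Add(3, G), Mul(2, G)))) = Add(8, Mul(-1, Mul(2, G, Add(3, G)))) = Add(8, Mul(-2, G, Add(3, G))))
Mul(Add(Function('c')(Function('U')(5)), X), -10) = Mul(Add(Add(8, Mul(-6, 4), Mul(-2, Pow(4, 2))), 0), -10) = Mul(Add(Add(8, -24, Mul(-2, 16)), 0), -10) = Mul(Add(Add(8, -24, -32), 0), -10) = Mul(Add(-48, 0), -10) = Mul(-48, -10) = 480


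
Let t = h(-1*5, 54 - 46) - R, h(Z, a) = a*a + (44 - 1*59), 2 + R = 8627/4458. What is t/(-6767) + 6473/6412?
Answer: 96935169553/96716318916 ≈ 1.0023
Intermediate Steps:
R = -289/4458 (R = -2 + 8627/4458 = -289/4458 ≈ -0.064827)
h(Z, a) = -15 + a² (h(Z, a) = a² + (44 - 59) = a² - 15 = -15 + a²)
t = 218731/4458 (t = (-15 + (54 - 46)²) - 1*(-289/4458) = (-15 + 8²) + 289/4458 = (-15 + 64) + 289/4458 = 49 + 289/4458 = 218731/4458 ≈ 49.065)
t/(-6767) + 6473/6412 = (218731/4458)/(-6767) + 6473/6412 = (218731/4458)*(-1/6767) + 6473*(1/6412) = -218731/30167286 + 6473/6412 = 96935169553/96716318916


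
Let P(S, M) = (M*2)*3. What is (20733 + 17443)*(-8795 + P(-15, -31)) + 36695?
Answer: -342821961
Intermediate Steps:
P(S, M) = 6*M (P(S, M) = (2*M)*3 = 6*M)
(20733 + 17443)*(-8795 + P(-15, -31)) + 36695 = (20733 + 17443)*(-8795 + 6*(-31)) + 36695 = 38176*(-8795 - 186) + 36695 = 38176*(-8981) + 36695 = -342858656 + 36695 = -342821961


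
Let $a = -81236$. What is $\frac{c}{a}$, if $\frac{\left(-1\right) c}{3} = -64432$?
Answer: $- \frac{48324}{20309} \approx -2.3794$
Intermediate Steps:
$c = 193296$ ($c = \left(-3\right) \left(-64432\right) = 193296$)
$\frac{c}{a} = \frac{193296}{-81236} = 193296 \left(- \frac{1}{81236}\right) = - \frac{48324}{20309}$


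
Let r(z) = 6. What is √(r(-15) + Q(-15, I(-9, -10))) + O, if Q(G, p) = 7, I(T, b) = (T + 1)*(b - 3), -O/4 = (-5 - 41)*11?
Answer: 2024 + √13 ≈ 2027.6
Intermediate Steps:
O = 2024 (O = -4*(-5 - 41)*11 = -(-184)*11 = -4*(-506) = 2024)
I(T, b) = (1 + T)*(-3 + b)
√(r(-15) + Q(-15, I(-9, -10))) + O = √(6 + 7) + 2024 = √13 + 2024 = 2024 + √13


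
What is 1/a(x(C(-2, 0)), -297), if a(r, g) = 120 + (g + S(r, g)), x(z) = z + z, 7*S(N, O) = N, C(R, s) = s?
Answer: -1/177 ≈ -0.0056497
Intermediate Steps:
S(N, O) = N/7
x(z) = 2*z
a(r, g) = 120 + g + r/7 (a(r, g) = 120 + (g + r/7) = 120 + g + r/7)
1/a(x(C(-2, 0)), -297) = 1/(120 - 297 + (2*0)/7) = 1/(120 - 297 + (1/7)*0) = 1/(120 - 297 + 0) = 1/(-177) = -1/177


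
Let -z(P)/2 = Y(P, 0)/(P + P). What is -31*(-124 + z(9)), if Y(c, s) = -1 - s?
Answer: 34565/9 ≈ 3840.6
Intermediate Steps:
z(P) = 1/P (z(P) = -2*(-1 - 1*0)/(P + P) = -2*(-1 + 0)/(2*P) = -2*1/(2*P)*(-1) = -(-1)/P = 1/P)
-31*(-124 + z(9)) = -31*(-124 + 1/9) = -31*(-1115/9) = 34565/9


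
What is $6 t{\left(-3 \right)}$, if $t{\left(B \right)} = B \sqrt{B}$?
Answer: $- 18 i \sqrt{3} \approx - 31.177 i$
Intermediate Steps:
$t{\left(B \right)} = B^{\frac{3}{2}}$
$6 t{\left(-3 \right)} = 6 \left(-3\right)^{\frac{3}{2}} = 6 \left(- 3 i \sqrt{3}\right) = - 18 i \sqrt{3}$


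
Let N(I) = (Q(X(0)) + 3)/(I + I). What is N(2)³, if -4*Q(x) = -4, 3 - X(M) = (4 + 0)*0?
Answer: 1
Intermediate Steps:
X(M) = 3 (X(M) = 3 - (4 + 0)*0 = 3 - 4*0 = 3 - 1*0 = 3 + 0 = 3)
Q(x) = 1 (Q(x) = -¼*(-4) = 1)
N(I) = 2/I (N(I) = (1 + 3)/(I + I) = 4/((2*I)) = 4*(1/(2*I)) = 2/I)
N(2)³ = (2/2)³ = (2*(½))³ = 1³ = 1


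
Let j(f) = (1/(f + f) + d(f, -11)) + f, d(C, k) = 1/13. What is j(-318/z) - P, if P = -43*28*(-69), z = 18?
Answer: -343509017/4134 ≈ -83094.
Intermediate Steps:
d(C, k) = 1/13
j(f) = 1/13 + f + 1/(2*f) (j(f) = (1/(f + f) + 1/13) + f = (1/(2*f) + 1/13) + f = (1/13 + 1/(2*f)) + f = 1/13 + f + 1/(2*f))
P = 83076 (P = -1204*(-69) = 83076)
j(-318/z) - P = (1/13 - 318/18 + 1/(2*((-318/18)))) - 1*83076 = (1/13 - 318*1/18 + 1/(2*((-318*1/18)))) - 83076 = (1/13 - 53/3 + 1/(2*(-53/3))) - 83076 = (1/13 - 53/3 + (½)*(-3/53)) - 83076 = (1/13 - 53/3 - 3/106) - 83076 = -72833/4134 - 83076 = -343509017/4134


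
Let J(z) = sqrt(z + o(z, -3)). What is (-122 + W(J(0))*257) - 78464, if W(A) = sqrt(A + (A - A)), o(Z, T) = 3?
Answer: -78586 + 257*3**(1/4) ≈ -78248.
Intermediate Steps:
J(z) = sqrt(3 + z) (J(z) = sqrt(z + 3) = sqrt(3 + z))
W(A) = sqrt(A) (W(A) = sqrt(A + 0) = sqrt(A))
(-122 + W(J(0))*257) - 78464 = (-122 + sqrt(sqrt(3 + 0))*257) - 78464 = (-122 + sqrt(sqrt(3))*257) - 78464 = (-122 + 3**(1/4)*257) - 78464 = (-122 + 257*3**(1/4)) - 78464 = -78586 + 257*3**(1/4)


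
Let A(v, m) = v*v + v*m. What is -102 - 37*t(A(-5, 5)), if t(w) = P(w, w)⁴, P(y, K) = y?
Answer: -102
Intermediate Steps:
A(v, m) = v² + m*v
t(w) = w⁴
-102 - 37*t(A(-5, 5)) = -102 - 37*625*(5 - 5)⁴ = -102 - 37*(-5*0)⁴ = -102 - 37*0⁴ = -102 - 37*0 = -102 + 0 = -102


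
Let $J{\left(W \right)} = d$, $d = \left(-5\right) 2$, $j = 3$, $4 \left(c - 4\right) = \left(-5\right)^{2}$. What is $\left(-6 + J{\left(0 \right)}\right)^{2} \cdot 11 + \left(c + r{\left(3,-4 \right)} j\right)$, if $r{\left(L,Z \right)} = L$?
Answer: $\frac{11341}{4} \approx 2835.3$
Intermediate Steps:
$c = \frac{41}{4}$ ($c = 4 + \frac{\left(-5\right)^{2}}{4} = 4 + \frac{1}{4} \cdot 25 = 4 + \frac{25}{4} = \frac{41}{4} \approx 10.25$)
$d = -10$
$J{\left(W \right)} = -10$
$\left(-6 + J{\left(0 \right)}\right)^{2} \cdot 11 + \left(c + r{\left(3,-4 \right)} j\right) = \left(-6 - 10\right)^{2} \cdot 11 + \left(\frac{41}{4} + 3 \cdot 3\right) = \left(-16\right)^{2} \cdot 11 + \left(\frac{41}{4} + 9\right) = 256 \cdot 11 + \frac{77}{4} = 2816 + \frac{77}{4} = \frac{11341}{4}$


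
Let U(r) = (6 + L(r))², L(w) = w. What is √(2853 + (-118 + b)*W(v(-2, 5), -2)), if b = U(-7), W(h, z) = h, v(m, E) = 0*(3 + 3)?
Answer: 3*√317 ≈ 53.413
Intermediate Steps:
v(m, E) = 0 (v(m, E) = 0*6 = 0)
U(r) = (6 + r)²
b = 1 (b = (6 - 7)² = (-1)² = 1)
√(2853 + (-118 + b)*W(v(-2, 5), -2)) = √(2853 + (-118 + 1)*0) = √(2853 - 117*0) = √(2853 + 0) = √2853 = 3*√317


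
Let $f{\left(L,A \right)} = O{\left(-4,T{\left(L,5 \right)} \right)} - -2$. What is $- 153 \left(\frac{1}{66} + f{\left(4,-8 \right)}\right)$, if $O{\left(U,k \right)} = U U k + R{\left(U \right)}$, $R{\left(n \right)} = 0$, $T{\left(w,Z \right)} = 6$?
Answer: $- \frac{329919}{22} \approx -14996.0$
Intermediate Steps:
$O{\left(U,k \right)} = k U^{2}$ ($O{\left(U,k \right)} = U U k + 0 = U^{2} k + 0 = k U^{2} + 0 = k U^{2}$)
$f{\left(L,A \right)} = 98$ ($f{\left(L,A \right)} = 6 \left(-4\right)^{2} - -2 = 6 \cdot 16 + 2 = 96 + 2 = 98$)
$- 153 \left(\frac{1}{66} + f{\left(4,-8 \right)}\right) = - 153 \left(\frac{1}{66} + 98\right) = \left(-153\right) \frac{6469}{66} = - \frac{329919}{22}$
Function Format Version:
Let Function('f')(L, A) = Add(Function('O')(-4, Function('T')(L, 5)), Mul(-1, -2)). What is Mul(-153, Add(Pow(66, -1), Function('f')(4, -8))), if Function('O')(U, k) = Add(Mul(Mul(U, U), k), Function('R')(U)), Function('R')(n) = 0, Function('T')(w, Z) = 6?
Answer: Rational(-329919, 22) ≈ -14996.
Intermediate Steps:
Function('O')(U, k) = Mul(k, Pow(U, 2)) (Function('O')(U, k) = Add(Mul(Mul(U, U), k), 0) = Add(Mul(Pow(U, 2), k), 0) = Add(Mul(k, Pow(U, 2)), 0) = Mul(k, Pow(U, 2)))
Function('f')(L, A) = 98 (Function('f')(L, A) = Add(Mul(6, Pow(-4, 2)), Mul(-1, -2)) = Add(Mul(6, 16), 2) = Add(96, 2) = 98)
Mul(-153, Add(Pow(66, -1), Function('f')(4, -8))) = Mul(-153, Add(Pow(66, -1), 98)) = Mul(-153, Add(Rational(1, 66), 98)) = Mul(-153, Rational(6469, 66)) = Rational(-329919, 22)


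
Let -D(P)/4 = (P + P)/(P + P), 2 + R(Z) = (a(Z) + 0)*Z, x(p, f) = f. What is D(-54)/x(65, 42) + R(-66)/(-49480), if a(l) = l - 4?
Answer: -97969/519540 ≈ -0.18857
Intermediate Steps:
a(l) = -4 + l
R(Z) = -2 + Z*(-4 + Z) (R(Z) = -2 + ((-4 + Z) + 0)*Z = -2 + (-4 + Z)*Z = -2 + Z*(-4 + Z))
D(P) = -4 (D(P) = -4*(P + P)/(P + P) = -4*2*P/(2*P) = -4*2*P*1/(2*P) = -4*1 = -4)
D(-54)/x(65, 42) + R(-66)/(-49480) = -4/42 + (-2 - 66*(-4 - 66))/(-49480) = -4*1/42 + (-2 - 66*(-70))*(-1/49480) = -2/21 + (-2 + 4620)*(-1/49480) = -2/21 + 4618*(-1/49480) = -2/21 - 2309/24740 = -97969/519540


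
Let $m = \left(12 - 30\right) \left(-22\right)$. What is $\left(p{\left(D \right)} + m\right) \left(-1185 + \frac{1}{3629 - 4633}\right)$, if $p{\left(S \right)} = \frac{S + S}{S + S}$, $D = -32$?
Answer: $- \frac{472327177}{1004} \approx -4.7045 \cdot 10^{5}$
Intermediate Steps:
$p{\left(S \right)} = 1$ ($p{\left(S \right)} = \frac{2 S}{2 S} = 2 S \frac{1}{2 S} = 1$)
$m = 396$ ($m = \left(-18\right) \left(-22\right) = 396$)
$\left(p{\left(D \right)} + m\right) \left(-1185 + \frac{1}{3629 - 4633}\right) = \left(1 + 396\right) \left(-1185 + \frac{1}{3629 - 4633}\right) = 397 \left(-1185 + \frac{1}{-1004}\right) = 397 \left(-1185 - \frac{1}{1004}\right) = 397 \left(- \frac{1189741}{1004}\right) = - \frac{472327177}{1004}$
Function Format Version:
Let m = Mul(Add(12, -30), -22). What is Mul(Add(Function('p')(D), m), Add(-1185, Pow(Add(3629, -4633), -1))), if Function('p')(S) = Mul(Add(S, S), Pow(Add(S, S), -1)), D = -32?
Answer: Rational(-472327177, 1004) ≈ -4.7045e+5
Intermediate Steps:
Function('p')(S) = 1 (Function('p')(S) = Mul(Mul(2, S), Pow(Mul(2, S), -1)) = Mul(Mul(2, S), Mul(Rational(1, 2), Pow(S, -1))) = 1)
m = 396 (m = Mul(-18, -22) = 396)
Mul(Add(Function('p')(D), m), Add(-1185, Pow(Add(3629, -4633), -1))) = Mul(Add(1, 396), Add(-1185, Pow(Add(3629, -4633), -1))) = Mul(397, Add(-1185, Pow(-1004, -1))) = Mul(397, Add(-1185, Rational(-1, 1004))) = Mul(397, Rational(-1189741, 1004)) = Rational(-472327177, 1004)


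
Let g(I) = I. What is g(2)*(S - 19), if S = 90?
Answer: 142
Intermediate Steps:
g(2)*(S - 19) = 2*(90 - 19) = 2*71 = 142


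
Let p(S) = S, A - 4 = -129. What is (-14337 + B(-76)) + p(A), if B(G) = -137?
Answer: -14599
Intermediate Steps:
A = -125 (A = 4 - 129 = -125)
(-14337 + B(-76)) + p(A) = (-14337 - 137) - 125 = -14474 - 125 = -14599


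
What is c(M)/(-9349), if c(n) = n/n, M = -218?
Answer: -1/9349 ≈ -0.00010696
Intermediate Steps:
c(n) = 1
c(M)/(-9349) = 1/(-9349) = 1*(-1/9349) = -1/9349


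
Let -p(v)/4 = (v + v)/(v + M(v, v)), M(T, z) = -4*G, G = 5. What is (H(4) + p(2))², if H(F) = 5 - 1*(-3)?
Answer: 6400/81 ≈ 79.012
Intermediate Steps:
H(F) = 8 (H(F) = 5 + 3 = 8)
M(T, z) = -20 (M(T, z) = -4*5 = -20)
p(v) = -8*v/(-20 + v) (p(v) = -4*(v + v)/(v - 20) = -4*2*v/(-20 + v) = -8*v/(-20 + v))
(H(4) + p(2))² = (8 - 8*2/(-20 + 2))² = (8 - 8*2/(-18))² = (8 - 8*2*(-1/18))² = (8 + 8/9)² = (80/9)² = 6400/81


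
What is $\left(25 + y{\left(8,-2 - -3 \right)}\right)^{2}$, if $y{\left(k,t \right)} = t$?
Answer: $676$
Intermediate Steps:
$\left(25 + y{\left(8,-2 - -3 \right)}\right)^{2} = \left(25 - -1\right)^{2} = \left(25 + \left(-2 + 3\right)\right)^{2} = \left(25 + 1\right)^{2} = 26^{2} = 676$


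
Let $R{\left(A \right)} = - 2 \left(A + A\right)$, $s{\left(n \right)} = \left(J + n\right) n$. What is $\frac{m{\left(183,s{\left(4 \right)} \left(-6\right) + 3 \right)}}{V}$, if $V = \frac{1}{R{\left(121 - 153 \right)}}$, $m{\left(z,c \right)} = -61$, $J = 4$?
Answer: $-7808$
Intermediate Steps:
$s{\left(n \right)} = n \left(4 + n\right)$ ($s{\left(n \right)} = \left(4 + n\right) n = n \left(4 + n\right)$)
$R{\left(A \right)} = - 4 A$ ($R{\left(A \right)} = - 2 \cdot 2 A = - 4 A$)
$V = \frac{1}{128}$ ($V = \frac{1}{\left(-4\right) \left(121 - 153\right)} = \frac{1}{\left(-4\right) \left(-32\right)} = \frac{1}{128} \approx 0.0078125$)
$\frac{m{\left(183,s{\left(4 \right)} \left(-6\right) + 3 \right)}}{V} = - 61 \frac{1}{\frac{1}{128}} = \left(-61\right) 128 = -7808$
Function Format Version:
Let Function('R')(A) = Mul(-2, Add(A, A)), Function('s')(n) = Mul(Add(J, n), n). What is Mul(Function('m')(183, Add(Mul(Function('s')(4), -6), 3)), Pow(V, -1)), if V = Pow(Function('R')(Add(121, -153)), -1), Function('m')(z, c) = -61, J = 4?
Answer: -7808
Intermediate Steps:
Function('s')(n) = Mul(n, Add(4, n)) (Function('s')(n) = Mul(Add(4, n), n) = Mul(n, Add(4, n)))
Function('R')(A) = Mul(-4, A) (Function('R')(A) = Mul(-2, Mul(2, A)) = Mul(-4, A))
V = Rational(1, 128) (V = Pow(Mul(-4, Add(121, -153)), -1) = Pow(Mul(-4, -32), -1) = Pow(128, -1) = Rational(1, 128) ≈ 0.0078125)
Mul(Function('m')(183, Add(Mul(Function('s')(4), -6), 3)), Pow(V, -1)) = Mul(-61, Pow(Rational(1, 128), -1)) = Mul(-61, 128) = -7808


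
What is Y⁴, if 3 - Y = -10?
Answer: 28561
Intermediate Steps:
Y = 13 (Y = 3 - 1*(-10) = 3 + 10 = 13)
Y⁴ = 13⁴ = 28561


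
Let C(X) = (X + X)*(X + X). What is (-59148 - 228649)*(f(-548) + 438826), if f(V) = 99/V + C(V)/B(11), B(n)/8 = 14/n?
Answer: -614703877171887/3836 ≈ -1.6025e+11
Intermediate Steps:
C(X) = 4*X² (C(X) = (2*X)*(2*X) = 4*X²)
B(n) = 112/n (B(n) = 8*(14/n) = 112/n)
f(V) = 99/V + 11*V²/28 (f(V) = 99/V + (4*V²)/((112/11)) = 99/V + (4*V²)/((112*(1/11))) = 99/V + (4*V²)/(112/11) = 99/V + (4*V²)*(11/112) = 99/V + 11*V²/28)
(-59148 - 228649)*(f(-548) + 438826) = (-59148 - 228649)*((11/28)*(252 + (-548)³)/(-548) + 438826) = -287797*((11/28)*(-1/548)*(252 - 164566592) + 438826) = -287797*((11/28)*(-1/548)*(-164566340) + 438826) = -287797*(452557435/3836 + 438826) = -287797*2135893971/3836 = -614703877171887/3836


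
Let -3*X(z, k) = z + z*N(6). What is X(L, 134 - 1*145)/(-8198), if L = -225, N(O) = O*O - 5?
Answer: -1200/4099 ≈ -0.29275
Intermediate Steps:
N(O) = -5 + O**2 (N(O) = O**2 - 5 = -5 + O**2)
X(z, k) = -32*z/3 (X(z, k) = -(z + z*(-5 + 6**2))/3 = -(z + z*(-5 + 36))/3 = -(z + z*31)/3 = -(z + 31*z)/3 = -32*z/3)
X(L, 134 - 1*145)/(-8198) = -32/3*(-225)/(-8198) = 2400*(-1/8198) = -1200/4099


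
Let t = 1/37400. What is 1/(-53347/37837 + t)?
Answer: -1415103800/1995139963 ≈ -0.70928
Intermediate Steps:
t = 1/37400 ≈ 2.6738e-5
1/(-53347/37837 + t) = 1/(-53347/37837 + 1/37400) = 1/(-1995139963/1415103800) = -1415103800/1995139963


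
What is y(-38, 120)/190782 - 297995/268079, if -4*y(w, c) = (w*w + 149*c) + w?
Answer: -116289249977/102289295556 ≈ -1.1369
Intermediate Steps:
y(w, c) = -149*c/4 - w/4 - w**2/4 (y(w, c) = -((w*w + 149*c) + w)/4 = -((w**2 + 149*c) + w)/4 = -(w + w**2 + 149*c)/4 = -149*c/4 - w/4 - w**2/4)
y(-38, 120)/190782 - 297995/268079 = (-149/4*120 - 1/4*(-38) - 1/4*(-38)**2)/190782 - 297995/268079 = (-4470 + 19/2 - 1/4*1444)*(1/190782) - 297995*1/268079 = (-4470 + 19/2 - 361)*(1/190782) - 297995/268079 = -9643/2*1/190782 - 297995/268079 = -9643/381564 - 297995/268079 = -116289249977/102289295556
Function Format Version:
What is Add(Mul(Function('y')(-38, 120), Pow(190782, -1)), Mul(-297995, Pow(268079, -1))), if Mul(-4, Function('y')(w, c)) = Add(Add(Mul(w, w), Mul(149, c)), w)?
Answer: Rational(-116289249977, 102289295556) ≈ -1.1369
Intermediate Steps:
Function('y')(w, c) = Add(Mul(Rational(-149, 4), c), Mul(Rational(-1, 4), w), Mul(Rational(-1, 4), Pow(w, 2))) (Function('y')(w, c) = Mul(Rational(-1, 4), Add(Add(Mul(w, w), Mul(149, c)), w)) = Mul(Rational(-1, 4), Add(Add(Pow(w, 2), Mul(149, c)), w)) = Mul(Rational(-1, 4), Add(w, Pow(w, 2), Mul(149, c))) = Add(Mul(Rational(-149, 4), c), Mul(Rational(-1, 4), w), Mul(Rational(-1, 4), Pow(w, 2))))
Add(Mul(Function('y')(-38, 120), Pow(190782, -1)), Mul(-297995, Pow(268079, -1))) = Add(Mul(Add(Mul(Rational(-149, 4), 120), Mul(Rational(-1, 4), -38), Mul(Rational(-1, 4), Pow(-38, 2))), Pow(190782, -1)), Mul(-297995, Pow(268079, -1))) = Add(Mul(Add(-4470, Rational(19, 2), Mul(Rational(-1, 4), 1444)), Rational(1, 190782)), Mul(-297995, Rational(1, 268079))) = Add(Mul(Add(-4470, Rational(19, 2), -361), Rational(1, 190782)), Rational(-297995, 268079)) = Add(Mul(Rational(-9643, 2), Rational(1, 190782)), Rational(-297995, 268079)) = Add(Rational(-9643, 381564), Rational(-297995, 268079)) = Rational(-116289249977, 102289295556)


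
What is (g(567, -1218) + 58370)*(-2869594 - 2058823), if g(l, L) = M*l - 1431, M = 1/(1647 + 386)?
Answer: -570501497012018/2033 ≈ -2.8062e+11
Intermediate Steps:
M = 1/2033 ≈ 0.00049188
g(l, L) = -1431 + l/2033 (g(l, L) = l/2033 - 1431 = -1431 + l/2033)
(g(567, -1218) + 58370)*(-2869594 - 2058823) = ((-1431 + (1/2033)*567) + 58370)*(-2869594 - 2058823) = ((-1431 + 567/2033) + 58370)*(-4928417) = (-2908656/2033 + 58370)*(-4928417) = (115757554/2033)*(-4928417) = -570501497012018/2033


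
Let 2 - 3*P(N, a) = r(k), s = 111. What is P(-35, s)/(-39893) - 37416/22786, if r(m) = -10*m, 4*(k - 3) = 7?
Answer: -1493012457/909001898 ≈ -1.6425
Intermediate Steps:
k = 19/4 (k = 3 + (¼)*7 = 3 + 7/4 = 19/4 ≈ 4.7500)
P(N, a) = 33/2 (P(N, a) = ⅔ - (-10)*19/(3*4) = ⅔ - ⅓*(-95/2) = ⅔ + 95/6 = 33/2)
P(-35, s)/(-39893) - 37416/22786 = (33/2)/(-39893) - 37416/22786 = (33/2)*(-1/39893) - 37416*1/22786 = -33/79786 - 18708/11393 = -1493012457/909001898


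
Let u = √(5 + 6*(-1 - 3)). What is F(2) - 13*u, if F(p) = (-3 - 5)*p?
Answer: -16 - 13*I*√19 ≈ -16.0 - 56.666*I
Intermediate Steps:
F(p) = -8*p
u = I*√19 (u = √(5 + 6*(-4)) = √(5 - 24) = √(-19) = I*√19 ≈ 4.3589*I)
F(2) - 13*u = -8*2 - 13*I*√19 = -16 - 13*I*√19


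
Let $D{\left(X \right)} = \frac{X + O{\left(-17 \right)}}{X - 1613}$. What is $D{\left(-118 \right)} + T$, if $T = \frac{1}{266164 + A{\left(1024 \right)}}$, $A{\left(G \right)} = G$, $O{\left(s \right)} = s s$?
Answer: $- \frac{15229139}{154167476} \approx -0.098783$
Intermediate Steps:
$O{\left(s \right)} = s^{2}$
$D{\left(X \right)} = \frac{289 + X}{-1613 + X}$ ($D{\left(X \right)} = \frac{X + \left(-17\right)^{2}}{X - 1613} = \frac{X + 289}{-1613 + X} = \frac{289 + X}{-1613 + X}$)
$T = \frac{1}{267188}$ ($T = \frac{1}{266164 + 1024} = \frac{1}{267188} \approx 3.7427 \cdot 10^{-6}$)
$D{\left(-118 \right)} + T = \frac{289 - 118}{-1613 - 118} + \frac{1}{267188} = \frac{1}{-1731} \cdot 171 + \frac{1}{267188} = \left(- \frac{1}{1731}\right) 171 + \frac{1}{267188} = - \frac{57}{577} + \frac{1}{267188} = - \frac{15229139}{154167476}$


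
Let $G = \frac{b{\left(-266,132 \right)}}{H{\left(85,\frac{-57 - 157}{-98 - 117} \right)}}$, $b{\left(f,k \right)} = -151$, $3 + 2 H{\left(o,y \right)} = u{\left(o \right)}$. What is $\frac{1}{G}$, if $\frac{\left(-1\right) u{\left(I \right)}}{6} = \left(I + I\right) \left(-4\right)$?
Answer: $- \frac{27}{2} \approx -13.5$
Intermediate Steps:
$u{\left(I \right)} = 48 I$ ($u{\left(I \right)} = - 6 \left(I + I\right) \left(-4\right) = - 6 \cdot 2 I \left(-4\right) = - 6 \left(- 8 I\right) = 48 I$)
$H{\left(o,y \right)} = - \frac{3}{2} + 24 o$ ($H{\left(o,y \right)} = - \frac{3}{2} + \frac{48 o}{2} = - \frac{3}{2} + 24 o$)
$G = - \frac{2}{27}$ ($G = - \frac{151}{- \frac{3}{2} + 24 \cdot 85} = - \frac{151}{- \frac{3}{2} + 2040} = - \frac{151}{\frac{4077}{2}} = \left(-151\right) \frac{2}{4077} = - \frac{2}{27} \approx -0.074074$)
$\frac{1}{G} = \frac{1}{- \frac{2}{27}} = - \frac{27}{2}$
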